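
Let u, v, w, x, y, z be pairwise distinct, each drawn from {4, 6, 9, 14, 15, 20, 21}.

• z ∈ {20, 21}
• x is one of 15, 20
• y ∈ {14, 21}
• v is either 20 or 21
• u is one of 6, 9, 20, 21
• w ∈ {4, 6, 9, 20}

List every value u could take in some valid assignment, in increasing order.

v and z between them cover only {20, 21} — a naked pair. Remove those values from u, w, x, y.
x must be 15 (only option left).
That leaves y = 14.
No further eliminations apply; u can still be any of 6, 9.

6, 9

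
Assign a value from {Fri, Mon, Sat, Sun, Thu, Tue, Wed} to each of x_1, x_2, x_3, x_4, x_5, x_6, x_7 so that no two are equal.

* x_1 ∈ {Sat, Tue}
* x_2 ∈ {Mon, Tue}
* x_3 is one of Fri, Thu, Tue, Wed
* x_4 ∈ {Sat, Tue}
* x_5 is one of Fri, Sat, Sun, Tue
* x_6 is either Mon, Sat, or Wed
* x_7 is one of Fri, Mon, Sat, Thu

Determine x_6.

Wed

The 7 variables draw from only 7 values {Fri, Mon, Sat, Sun, Thu, Tue, Wed}, so each is used; only x_5 can be Sun, hence x_5 = Sun.
x_1 and x_4 between them cover only {Sat, Tue} — a naked pair. Remove those values from x_2, x_3, x_6, x_7.
x_2's domain is down to {Mon}, so x_2 = Mon. So x_6, x_7 can't be Mon.
So x_6 = Wed.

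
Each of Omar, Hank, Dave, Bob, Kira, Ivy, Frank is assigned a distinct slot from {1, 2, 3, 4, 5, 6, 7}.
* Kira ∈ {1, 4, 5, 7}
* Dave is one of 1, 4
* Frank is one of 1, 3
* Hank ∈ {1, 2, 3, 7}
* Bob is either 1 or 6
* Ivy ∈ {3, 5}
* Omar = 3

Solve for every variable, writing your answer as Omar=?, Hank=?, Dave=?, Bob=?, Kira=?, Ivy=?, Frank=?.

Omar=3, Hank=2, Dave=4, Bob=6, Kira=7, Ivy=5, Frank=1

Omar has just one choice, so Omar = 3. Eliminate 3 elsewhere: Hank, Ivy, Frank.
Ivy has just one choice, so Ivy = 5. Strike 5 from Kira.
Frank must be 1 (only option left). Eliminate 1 elsewhere: Hank, Dave, Bob, Kira.
Dave has just one choice, so Dave = 4. Strike 4 from Kira.
Bob has just one choice, so Bob = 6.
Kira must be 7 (only option left). So Hank can't be 7.
Hank's domain is down to {2}, so Hank = 2.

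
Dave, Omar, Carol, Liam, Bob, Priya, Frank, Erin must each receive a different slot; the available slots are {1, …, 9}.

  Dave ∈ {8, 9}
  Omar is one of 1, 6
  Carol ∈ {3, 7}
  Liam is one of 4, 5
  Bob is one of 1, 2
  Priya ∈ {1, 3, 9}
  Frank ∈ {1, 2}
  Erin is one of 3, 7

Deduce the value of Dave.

Carol and Erin between them cover only {3, 7} — a naked pair. Remove those values from Priya.
Bob and Frank between them cover only {1, 2} — a naked pair. Remove those values from Omar, Priya.
Omar's domain is down to {6}, so Omar = 6.
That leaves Priya = 9. So Dave can't be 9.
So Dave = 8.

8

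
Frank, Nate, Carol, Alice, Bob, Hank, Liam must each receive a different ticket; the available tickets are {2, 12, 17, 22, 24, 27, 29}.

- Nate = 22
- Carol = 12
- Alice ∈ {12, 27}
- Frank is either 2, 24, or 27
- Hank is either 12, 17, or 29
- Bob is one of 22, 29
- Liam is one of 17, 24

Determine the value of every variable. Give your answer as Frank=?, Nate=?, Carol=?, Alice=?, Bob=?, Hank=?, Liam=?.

Nate's domain is down to {22}, so Nate = 22. Strike 22 from Bob.
Carol's domain is down to {12}, so Carol = 12. Eliminate 12 elsewhere: Alice, Hank.
Alice's domain is down to {27}, so Alice = 27. Eliminate 27 elsewhere: Frank.
Bob must be 29 (only option left). Remove 29 from Hank.
Hank must be 17 (only option left). Eliminate 17 elsewhere: Liam.
Liam's domain is down to {24}, so Liam = 24. So Frank can't be 24.
Frank must be 2 (only option left).

Frank=2, Nate=22, Carol=12, Alice=27, Bob=29, Hank=17, Liam=24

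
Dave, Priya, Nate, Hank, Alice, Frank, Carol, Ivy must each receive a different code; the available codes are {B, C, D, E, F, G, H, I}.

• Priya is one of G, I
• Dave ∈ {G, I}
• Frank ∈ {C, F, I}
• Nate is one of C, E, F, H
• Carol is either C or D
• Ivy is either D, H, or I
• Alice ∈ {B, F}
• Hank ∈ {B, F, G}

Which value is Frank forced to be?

Among the 8 variables, E fits only Nate (and all 8 values in {B, C, D, E, F, G, H, I} must be used), so Nate = E.
The 7 still-open variables together cover exactly {B, C, D, F, G, H, I} — 7 values for 7 variables — and H appears only in Ivy's list, so Ivy = H.
The 6 still-open variables draw from only 6 values {B, C, D, F, G, I}, so each is used; only Carol can be D, hence Carol = D.
Among the 5 still-open variables, C fits only Frank (and all 5 values in {B, C, F, G, I} must be used), so Frank = C.

C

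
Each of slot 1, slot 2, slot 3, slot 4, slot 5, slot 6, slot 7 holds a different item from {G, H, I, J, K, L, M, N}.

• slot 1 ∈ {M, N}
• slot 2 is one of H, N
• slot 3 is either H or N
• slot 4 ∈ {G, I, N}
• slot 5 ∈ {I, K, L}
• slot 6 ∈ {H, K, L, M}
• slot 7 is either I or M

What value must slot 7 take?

I

The 7 variables draw from only 7 values {G, H, I, K, L, M, N}, so each is used; only slot 4 can be G, hence slot 4 = G.
The 2 variables slot 2 and slot 3 are confined to {H, N}, which locks those values in; drop them from slot 1, slot 6.
That leaves slot 1 = M. So slot 6, slot 7 can't be M.
So slot 7 = I.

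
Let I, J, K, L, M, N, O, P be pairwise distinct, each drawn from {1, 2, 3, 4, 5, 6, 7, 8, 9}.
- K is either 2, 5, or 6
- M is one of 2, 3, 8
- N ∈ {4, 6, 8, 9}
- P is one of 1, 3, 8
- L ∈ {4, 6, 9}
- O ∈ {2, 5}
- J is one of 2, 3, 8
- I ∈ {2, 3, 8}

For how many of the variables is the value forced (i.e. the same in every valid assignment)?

3

Among the 8 variables, 1 fits only P (and all 8 values in {1, 2, 3, 4, 5, 6, 8, 9} must be used), so P = 1.
I, J, M between them cover only {2, 3, 8} — a naked triple. Remove those values from K, N, O.
That leaves O = 5. So K can't be 5.
K must be 6 (only option left). Remove 6 from L, N.
Determined: K=6, O=5, P=1. The other variables each still have more than one consistent value. That makes 3.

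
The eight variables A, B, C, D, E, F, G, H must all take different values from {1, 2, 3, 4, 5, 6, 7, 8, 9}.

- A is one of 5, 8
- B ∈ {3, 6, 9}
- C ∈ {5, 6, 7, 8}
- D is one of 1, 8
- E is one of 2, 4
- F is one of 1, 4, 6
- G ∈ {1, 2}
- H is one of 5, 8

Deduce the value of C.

A and H share exactly the 2 values {5, 8}; by pigeonhole those values go to them, so strike 5, 8 from C, D.
That leaves D = 1. So F, G can't be 1.
G's domain is down to {2}, so G = 2. So E can't be 2.
E must be 4 (only option left). Strike 4 from F.
F's domain is down to {6}, so F = 6. Strike 6 from B, C.
So C = 7.

7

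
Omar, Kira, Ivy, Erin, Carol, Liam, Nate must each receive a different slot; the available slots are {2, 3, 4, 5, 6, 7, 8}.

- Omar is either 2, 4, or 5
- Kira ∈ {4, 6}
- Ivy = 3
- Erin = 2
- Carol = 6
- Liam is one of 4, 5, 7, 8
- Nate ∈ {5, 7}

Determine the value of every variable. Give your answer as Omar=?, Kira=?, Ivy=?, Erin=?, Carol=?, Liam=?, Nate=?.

Ivy's domain is down to {3}, so Ivy = 3.
Erin's domain is down to {2}, so Erin = 2. Remove 2 from Omar.
That leaves Carol = 6. Eliminate 6 elsewhere: Kira.
Kira must be 4 (only option left). Remove 4 from Omar, Liam.
Omar's domain is down to {5}, so Omar = 5. So Liam, Nate can't be 5.
Nate has just one choice, so Nate = 7. Strike 7 from Liam.
Liam must be 8 (only option left).

Omar=5, Kira=4, Ivy=3, Erin=2, Carol=6, Liam=8, Nate=7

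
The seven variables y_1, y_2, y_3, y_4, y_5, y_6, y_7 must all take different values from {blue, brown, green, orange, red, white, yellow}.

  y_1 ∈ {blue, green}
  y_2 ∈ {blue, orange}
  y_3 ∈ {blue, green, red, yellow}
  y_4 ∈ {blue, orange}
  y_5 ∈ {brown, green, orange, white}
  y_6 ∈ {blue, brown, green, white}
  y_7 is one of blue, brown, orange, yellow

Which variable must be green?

Among the 7 variables, red fits only y_3 (and all 7 values in {blue, brown, green, orange, red, white, yellow} must be used), so y_3 = red.
Among the 6 still-open variables, yellow fits only y_7 (and all 6 values in {blue, brown, green, orange, white, yellow} must be used), so y_7 = yellow.
y_2 and y_4 between them cover only {blue, orange} — a naked pair. Remove those values from y_1, y_5, y_6.
So green goes to y_1.

y_1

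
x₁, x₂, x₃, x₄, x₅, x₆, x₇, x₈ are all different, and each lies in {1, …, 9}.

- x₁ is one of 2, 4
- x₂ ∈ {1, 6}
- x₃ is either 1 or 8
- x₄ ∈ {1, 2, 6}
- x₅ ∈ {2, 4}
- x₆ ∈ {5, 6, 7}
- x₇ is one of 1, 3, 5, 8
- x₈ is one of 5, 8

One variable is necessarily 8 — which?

x₃

Among the 8 variables, 3 fits only x₇ (and all 8 values in {1, 2, 3, 4, 5, 6, 7, 8} must be used), so x₇ = 3.
The 7 still-open variables together cover exactly {1, 2, 4, 5, 6, 7, 8} — 7 values for 7 variables — and 7 appears only in x₆'s list, so x₆ = 7.
Among the 6 still-open variables, 5 fits only x₈ (and all 6 values in {1, 2, 4, 5, 6, 8} must be used), so x₈ = 5.
The 5 still-open variables draw from only 5 values {1, 2, 4, 6, 8}, so each is used; only x₃ can be 8, hence x₃ = 8.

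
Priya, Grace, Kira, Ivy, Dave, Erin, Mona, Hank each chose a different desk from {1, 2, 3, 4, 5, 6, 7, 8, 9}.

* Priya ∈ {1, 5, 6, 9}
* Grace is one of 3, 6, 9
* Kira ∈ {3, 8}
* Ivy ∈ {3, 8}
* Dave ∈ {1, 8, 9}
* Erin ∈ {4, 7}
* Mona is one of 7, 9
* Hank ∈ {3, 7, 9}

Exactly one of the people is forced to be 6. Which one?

The 8 variables together cover exactly {1, 3, 4, 5, 6, 7, 8, 9} — 8 values for 8 variables — and 4 appears only in Erin's list, so Erin = 4.
The 7 still-open variables draw from only 7 values {1, 3, 5, 6, 7, 8, 9}, so each is used; only Priya can be 5, hence Priya = 5.
The 6 still-open variables together cover exactly {1, 3, 6, 7, 8, 9} — 6 values for 6 variables — and 1 appears only in Dave's list, so Dave = 1.
The 5 still-open variables together cover exactly {3, 6, 7, 8, 9} — 5 values for 5 variables — and 6 appears only in Grace's list, so Grace = 6.

Grace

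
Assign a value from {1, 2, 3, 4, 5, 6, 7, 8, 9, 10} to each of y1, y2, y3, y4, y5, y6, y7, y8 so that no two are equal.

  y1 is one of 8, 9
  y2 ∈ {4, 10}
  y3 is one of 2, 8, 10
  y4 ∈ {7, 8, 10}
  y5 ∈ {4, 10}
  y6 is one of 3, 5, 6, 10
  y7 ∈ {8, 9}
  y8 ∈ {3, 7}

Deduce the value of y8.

y1 and y7 between them cover only {8, 9} — a naked pair. Remove those values from y3, y4.
The 2 variables y2 and y5 are confined to {4, 10}, which locks those values in; drop them from y3, y4, y6.
y3's domain is down to {2}, so y3 = 2.
y4's domain is down to {7}, so y4 = 7. Eliminate 7 elsewhere: y8.
So y8 = 3.

3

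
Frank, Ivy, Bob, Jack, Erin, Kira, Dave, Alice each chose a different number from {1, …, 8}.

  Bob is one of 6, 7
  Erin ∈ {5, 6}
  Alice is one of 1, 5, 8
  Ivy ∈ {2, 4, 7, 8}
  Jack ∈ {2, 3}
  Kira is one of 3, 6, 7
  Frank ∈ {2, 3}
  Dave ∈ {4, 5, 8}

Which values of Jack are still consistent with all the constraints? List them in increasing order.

2, 3

The 8 variables together cover exactly {1, 2, 3, 4, 5, 6, 7, 8} — 8 values for 8 variables — and 1 appears only in Alice's list, so Alice = 1.
Frank and Jack share exactly the 2 values {2, 3}; by pigeonhole those values go to them, so strike 2, 3 from Ivy, Kira.
Bob and Kira share exactly the 2 values {6, 7}; by pigeonhole those values go to them, so strike 6, 7 from Ivy, Erin.
Erin must be 5 (only option left). So Dave can't be 5.
No further eliminations apply; Jack can still be any of 2, 3.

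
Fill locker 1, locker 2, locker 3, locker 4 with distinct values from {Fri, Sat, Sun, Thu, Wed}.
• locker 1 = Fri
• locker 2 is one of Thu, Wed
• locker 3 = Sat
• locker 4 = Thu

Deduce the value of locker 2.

locker 1 has just one choice, so locker 1 = Fri.
locker 3 has just one choice, so locker 3 = Sat.
locker 4's domain is down to {Thu}, so locker 4 = Thu. Eliminate Thu elsewhere: locker 2.
So locker 2 = Wed.

Wed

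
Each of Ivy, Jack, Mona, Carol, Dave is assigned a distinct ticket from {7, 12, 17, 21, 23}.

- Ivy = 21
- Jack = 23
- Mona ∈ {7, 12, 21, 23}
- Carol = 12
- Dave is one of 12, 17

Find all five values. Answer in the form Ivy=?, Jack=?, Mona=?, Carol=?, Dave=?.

Ivy has just one choice, so Ivy = 21. So Mona can't be 21.
Jack must be 23 (only option left). So Mona can't be 23.
That leaves Carol = 12. Remove 12 from Mona, Dave.
That leaves Dave = 17.
That leaves Mona = 7.

Ivy=21, Jack=23, Mona=7, Carol=12, Dave=17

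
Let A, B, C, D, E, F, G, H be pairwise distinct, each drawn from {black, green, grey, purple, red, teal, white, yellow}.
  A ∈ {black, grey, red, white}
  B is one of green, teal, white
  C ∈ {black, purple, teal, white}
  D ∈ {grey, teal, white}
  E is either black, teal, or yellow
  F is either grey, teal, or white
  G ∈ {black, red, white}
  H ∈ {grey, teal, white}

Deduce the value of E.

yellow

Among the 8 variables, green fits only B (and all 8 values in {black, green, grey, purple, red, teal, white, yellow} must be used), so B = green.
Among the 7 still-open variables, purple fits only C (and all 7 values in {black, grey, purple, red, teal, white, yellow} must be used), so C = purple.
The 6 still-open variables together cover exactly {black, grey, red, teal, white, yellow} — 6 values for 6 variables — and yellow appears only in E's list, so E = yellow.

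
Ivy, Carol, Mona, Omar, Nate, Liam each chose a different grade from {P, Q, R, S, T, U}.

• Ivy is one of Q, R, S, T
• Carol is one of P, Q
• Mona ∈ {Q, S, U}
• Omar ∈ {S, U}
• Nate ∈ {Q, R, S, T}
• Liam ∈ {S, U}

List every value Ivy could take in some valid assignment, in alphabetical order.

The 6 variables draw from only 6 values {P, Q, R, S, T, U}, so each is used; only Carol can be P, hence Carol = P.
Omar and Liam between them cover only {S, U} — a naked pair. Remove those values from Ivy, Mona, Nate.
Mona has just one choice, so Mona = Q. Remove Q from Ivy, Nate.
No further eliminations apply; Ivy can still be any of R, T.

R, T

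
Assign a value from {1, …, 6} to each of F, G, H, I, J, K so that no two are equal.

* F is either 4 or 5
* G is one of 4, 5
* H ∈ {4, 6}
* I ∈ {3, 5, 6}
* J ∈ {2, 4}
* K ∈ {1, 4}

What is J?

Among the 6 variables, 1 fits only K (and all 6 values in {1, 2, 3, 4, 5, 6} must be used), so K = 1.
The 5 still-open variables together cover exactly {2, 3, 4, 5, 6} — 5 values for 5 variables — and 2 appears only in J's list, so J = 2.

2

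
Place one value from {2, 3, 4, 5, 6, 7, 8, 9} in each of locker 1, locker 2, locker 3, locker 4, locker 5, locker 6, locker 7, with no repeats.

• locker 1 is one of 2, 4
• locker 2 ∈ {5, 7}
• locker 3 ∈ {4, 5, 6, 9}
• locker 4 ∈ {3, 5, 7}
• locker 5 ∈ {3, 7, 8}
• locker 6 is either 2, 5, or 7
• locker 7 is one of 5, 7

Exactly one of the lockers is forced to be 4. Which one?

locker 1

locker 2 and locker 7 between them cover only {5, 7} — a naked pair. Remove those values from locker 3, locker 4, locker 5, locker 6.
locker 4 has just one choice, so locker 4 = 3. So locker 5 can't be 3.
locker 5's domain is down to {8}, so locker 5 = 8.
That leaves locker 6 = 2. Strike 2 from locker 1.
So 4 goes to locker 1.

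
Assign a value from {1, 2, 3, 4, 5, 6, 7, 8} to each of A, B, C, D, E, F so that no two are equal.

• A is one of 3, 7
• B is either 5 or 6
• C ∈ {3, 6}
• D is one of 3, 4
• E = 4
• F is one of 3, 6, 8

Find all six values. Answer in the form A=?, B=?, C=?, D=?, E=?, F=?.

E's domain is down to {4}, so E = 4. So D can't be 4.
D has just one choice, so D = 3. So A, C, F can't be 3.
A's domain is down to {7}, so A = 7.
C has just one choice, so C = 6. Strike 6 from B, F.
F must be 8 (only option left).
B's domain is down to {5}, so B = 5.

A=7, B=5, C=6, D=3, E=4, F=8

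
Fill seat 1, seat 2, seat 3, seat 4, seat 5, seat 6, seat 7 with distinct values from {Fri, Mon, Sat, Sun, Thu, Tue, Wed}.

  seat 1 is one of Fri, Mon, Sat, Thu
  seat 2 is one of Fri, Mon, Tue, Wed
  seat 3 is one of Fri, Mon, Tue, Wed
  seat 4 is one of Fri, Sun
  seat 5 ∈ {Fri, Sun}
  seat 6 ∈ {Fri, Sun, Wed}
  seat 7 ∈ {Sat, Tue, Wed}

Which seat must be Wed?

seat 6

The 7 variables draw from only 7 values {Fri, Mon, Sat, Sun, Thu, Tue, Wed}, so each is used; only seat 1 can be Thu, hence seat 1 = Thu.
The 6 still-open variables draw from only 6 values {Fri, Mon, Sat, Sun, Tue, Wed}, so each is used; only seat 7 can be Sat, hence seat 7 = Sat.
seat 4 and seat 5 between them cover only {Fri, Sun} — a naked pair. Remove those values from seat 2, seat 3, seat 6.
So Wed goes to seat 6.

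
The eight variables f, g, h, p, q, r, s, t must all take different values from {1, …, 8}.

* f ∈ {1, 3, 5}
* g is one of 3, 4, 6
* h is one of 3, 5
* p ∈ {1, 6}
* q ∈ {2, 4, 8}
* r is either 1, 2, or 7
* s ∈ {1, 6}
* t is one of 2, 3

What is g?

4

The 8 variables together cover exactly {1, 2, 3, 4, 5, 6, 7, 8} — 8 values for 8 variables — and 7 appears only in r's list, so r = 7.
The 7 still-open variables together cover exactly {1, 2, 3, 4, 5, 6, 8} — 7 values for 7 variables — and 8 appears only in q's list, so q = 8.
The 6 still-open variables draw from only 6 values {1, 2, 3, 4, 5, 6}, so each is used; only t can be 2, hence t = 2.
The 5 still-open variables together cover exactly {1, 3, 4, 5, 6} — 5 values for 5 variables — and 4 appears only in g's list, so g = 4.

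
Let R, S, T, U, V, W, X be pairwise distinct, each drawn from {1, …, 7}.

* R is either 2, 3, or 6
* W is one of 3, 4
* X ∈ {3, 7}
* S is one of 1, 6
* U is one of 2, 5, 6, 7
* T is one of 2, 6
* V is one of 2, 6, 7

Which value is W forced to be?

4

The 7 variables together cover exactly {1, 2, 3, 4, 5, 6, 7} — 7 values for 7 variables — and 1 appears only in S's list, so S = 1.
The 6 still-open variables draw from only 6 values {2, 3, 4, 5, 6, 7}, so each is used; only W can be 4, hence W = 4.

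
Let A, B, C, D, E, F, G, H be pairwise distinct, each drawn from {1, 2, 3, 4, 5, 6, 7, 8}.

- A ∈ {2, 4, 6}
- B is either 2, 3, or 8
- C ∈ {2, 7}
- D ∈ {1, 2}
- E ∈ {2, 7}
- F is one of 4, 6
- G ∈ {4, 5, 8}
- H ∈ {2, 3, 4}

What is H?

Among the 8 variables, 1 fits only D (and all 8 values in {1, 2, 3, 4, 5, 6, 7, 8} must be used), so D = 1.
The 7 still-open variables together cover exactly {2, 3, 4, 5, 6, 7, 8} — 7 values for 7 variables — and 5 appears only in G's list, so G = 5.
Among the 6 still-open variables, 8 fits only B (and all 6 values in {2, 3, 4, 6, 7, 8} must be used), so B = 8.
The 5 still-open variables draw from only 5 values {2, 3, 4, 6, 7}, so each is used; only H can be 3, hence H = 3.

3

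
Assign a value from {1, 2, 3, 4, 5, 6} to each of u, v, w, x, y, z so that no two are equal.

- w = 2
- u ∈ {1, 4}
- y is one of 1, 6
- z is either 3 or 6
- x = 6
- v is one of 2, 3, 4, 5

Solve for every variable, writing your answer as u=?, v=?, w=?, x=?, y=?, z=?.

u=4, v=5, w=2, x=6, y=1, z=3

w has just one choice, so w = 2. Eliminate 2 elsewhere: v.
x's domain is down to {6}, so x = 6. Remove 6 from y, z.
y must be 1 (only option left). So u can't be 1.
z has just one choice, so z = 3. So v can't be 3.
u's domain is down to {4}, so u = 4. Strike 4 from v.
v's domain is down to {5}, so v = 5.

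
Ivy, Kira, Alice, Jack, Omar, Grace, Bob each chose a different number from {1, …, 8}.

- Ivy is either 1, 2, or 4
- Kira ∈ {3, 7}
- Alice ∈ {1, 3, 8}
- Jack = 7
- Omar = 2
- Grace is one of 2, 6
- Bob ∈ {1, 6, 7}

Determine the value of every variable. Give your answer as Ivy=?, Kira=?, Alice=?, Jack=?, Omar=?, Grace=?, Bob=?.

Ivy=4, Kira=3, Alice=8, Jack=7, Omar=2, Grace=6, Bob=1

Jack must be 7 (only option left). So Kira, Bob can't be 7.
Omar's domain is down to {2}, so Omar = 2. Eliminate 2 elsewhere: Ivy, Grace.
Grace's domain is down to {6}, so Grace = 6. Remove 6 from Bob.
Bob must be 1 (only option left). Strike 1 from Ivy, Alice.
Ivy's domain is down to {4}, so Ivy = 4.
That leaves Kira = 3. So Alice can't be 3.
Alice must be 8 (only option left).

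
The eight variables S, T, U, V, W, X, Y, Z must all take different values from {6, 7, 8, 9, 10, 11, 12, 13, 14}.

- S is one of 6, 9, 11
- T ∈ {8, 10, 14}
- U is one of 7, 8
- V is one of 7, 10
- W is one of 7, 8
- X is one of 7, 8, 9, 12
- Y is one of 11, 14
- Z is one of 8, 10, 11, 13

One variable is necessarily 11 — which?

Y

The 2 variables U and W are confined to {7, 8}, which locks those values in; drop them from T, V, X, Z.
V must be 10 (only option left). So T, Z can't be 10.
T must be 14 (only option left). Remove 14 from Y.
So 11 goes to Y.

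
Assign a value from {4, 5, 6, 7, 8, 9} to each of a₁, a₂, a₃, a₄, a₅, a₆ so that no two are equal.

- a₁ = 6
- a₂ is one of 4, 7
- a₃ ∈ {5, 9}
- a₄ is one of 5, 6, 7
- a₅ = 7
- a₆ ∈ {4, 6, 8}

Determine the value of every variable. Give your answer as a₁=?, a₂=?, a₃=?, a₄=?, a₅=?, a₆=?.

a₁=6, a₂=4, a₃=9, a₄=5, a₅=7, a₆=8

a₁ has just one choice, so a₁ = 6. Strike 6 from a₄, a₆.
a₅ must be 7 (only option left). So a₂, a₄ can't be 7.
That leaves a₂ = 4. Strike 4 from a₆.
a₄ has just one choice, so a₄ = 5. Strike 5 from a₃.
a₆'s domain is down to {8}, so a₆ = 8.
That leaves a₃ = 9.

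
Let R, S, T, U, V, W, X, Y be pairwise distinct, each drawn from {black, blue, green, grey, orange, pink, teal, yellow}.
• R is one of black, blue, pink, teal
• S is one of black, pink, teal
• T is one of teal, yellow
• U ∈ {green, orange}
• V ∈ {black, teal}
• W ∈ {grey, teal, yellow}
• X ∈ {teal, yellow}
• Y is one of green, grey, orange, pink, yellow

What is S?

pink

Among the 8 variables, blue fits only R (and all 8 values in {black, blue, green, grey, orange, pink, teal, yellow} must be used), so R = blue.
The 2 variables T and X are confined to {teal, yellow}, which locks those values in; drop them from S, V, W, Y.
That leaves V = black. So S can't be black.
So S = pink.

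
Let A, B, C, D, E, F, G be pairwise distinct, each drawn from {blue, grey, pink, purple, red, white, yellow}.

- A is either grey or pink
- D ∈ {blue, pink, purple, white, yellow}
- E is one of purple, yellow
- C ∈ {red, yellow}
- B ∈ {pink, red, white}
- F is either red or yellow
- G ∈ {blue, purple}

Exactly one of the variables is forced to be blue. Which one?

G

Among the 7 variables, grey fits only A (and all 7 values in {blue, grey, pink, purple, red, white, yellow} must be used), so A = grey.
C and F between them cover only {red, yellow} — a naked pair. Remove those values from B, D, E.
E's domain is down to {purple}, so E = purple. So D, G can't be purple.
So blue goes to G.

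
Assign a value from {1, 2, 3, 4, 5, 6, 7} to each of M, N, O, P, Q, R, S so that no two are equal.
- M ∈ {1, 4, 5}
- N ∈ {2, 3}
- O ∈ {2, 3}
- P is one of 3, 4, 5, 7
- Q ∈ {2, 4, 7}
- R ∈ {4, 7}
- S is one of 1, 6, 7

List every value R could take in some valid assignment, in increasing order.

4, 7

Among the 7 variables, 6 fits only S (and all 7 values in {1, 2, 3, 4, 5, 6, 7} must be used), so S = 6.
The 6 still-open variables draw from only 6 values {1, 2, 3, 4, 5, 7}, so each is used; only M can be 1, hence M = 1.
The 5 still-open variables together cover exactly {2, 3, 4, 5, 7} — 5 values for 5 variables — and 5 appears only in P's list, so P = 5.
N and O between them cover only {2, 3} — a naked pair. Remove those values from Q.
No further eliminations apply; R can still be any of 4, 7.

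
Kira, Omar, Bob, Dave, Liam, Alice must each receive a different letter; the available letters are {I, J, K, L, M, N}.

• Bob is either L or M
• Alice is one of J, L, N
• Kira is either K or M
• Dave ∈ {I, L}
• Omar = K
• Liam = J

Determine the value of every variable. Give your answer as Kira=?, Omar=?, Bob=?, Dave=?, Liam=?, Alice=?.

Kira=M, Omar=K, Bob=L, Dave=I, Liam=J, Alice=N

Omar's domain is down to {K}, so Omar = K. Strike K from Kira.
That leaves Liam = J. Eliminate J elsewhere: Alice.
That leaves Kira = M. Eliminate M elsewhere: Bob.
Bob has just one choice, so Bob = L. Strike L from Dave, Alice.
Dave's domain is down to {I}, so Dave = I.
That leaves Alice = N.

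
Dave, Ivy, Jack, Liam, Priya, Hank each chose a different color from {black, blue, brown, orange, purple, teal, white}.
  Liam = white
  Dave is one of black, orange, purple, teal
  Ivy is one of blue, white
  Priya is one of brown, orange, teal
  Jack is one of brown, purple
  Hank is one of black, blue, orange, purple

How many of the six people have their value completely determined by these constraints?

Liam has just one choice, so Liam = white. So Ivy can't be white.
Ivy's domain is down to {blue}, so Ivy = blue. Eliminate blue elsewhere: Hank.
Determined: Ivy=blue, Liam=white. The other people each still have more than one consistent value. That makes 2.

2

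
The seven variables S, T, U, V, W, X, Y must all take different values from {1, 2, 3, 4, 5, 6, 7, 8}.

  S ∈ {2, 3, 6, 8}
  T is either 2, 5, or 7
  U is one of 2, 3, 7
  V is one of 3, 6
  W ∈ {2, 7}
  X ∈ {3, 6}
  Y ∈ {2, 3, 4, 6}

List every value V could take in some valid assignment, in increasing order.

3, 6

The 7 variables together cover exactly {2, 3, 4, 5, 6, 7, 8} — 7 values for 7 variables — and 4 appears only in Y's list, so Y = 4.
The 6 still-open variables draw from only 6 values {2, 3, 5, 6, 7, 8}, so each is used; only T can be 5, hence T = 5.
Among the 5 still-open variables, 8 fits only S (and all 5 values in {2, 3, 6, 7, 8} must be used), so S = 8.
V and X share exactly the 2 values {3, 6}; by pigeonhole those values go to them, so strike 3, 6 from U.
No further eliminations apply; V can still be any of 3, 6.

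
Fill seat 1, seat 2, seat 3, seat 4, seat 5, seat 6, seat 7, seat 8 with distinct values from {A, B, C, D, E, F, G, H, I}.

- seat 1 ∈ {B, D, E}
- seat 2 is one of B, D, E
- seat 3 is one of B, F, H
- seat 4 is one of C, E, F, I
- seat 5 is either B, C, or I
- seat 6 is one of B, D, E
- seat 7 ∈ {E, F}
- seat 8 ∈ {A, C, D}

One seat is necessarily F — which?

Among the 8 variables, A fits only seat 8 (and all 8 values in {A, B, C, D, E, F, H, I} must be used), so seat 8 = A.
Among the 7 still-open variables, H fits only seat 3 (and all 7 values in {B, C, D, E, F, H, I} must be used), so seat 3 = H.
seat 1, seat 2, seat 6 share exactly the 3 values {B, D, E}; by pigeonhole those values go to them, so strike B, D, E from seat 4, seat 5, seat 7.
So F goes to seat 7.

seat 7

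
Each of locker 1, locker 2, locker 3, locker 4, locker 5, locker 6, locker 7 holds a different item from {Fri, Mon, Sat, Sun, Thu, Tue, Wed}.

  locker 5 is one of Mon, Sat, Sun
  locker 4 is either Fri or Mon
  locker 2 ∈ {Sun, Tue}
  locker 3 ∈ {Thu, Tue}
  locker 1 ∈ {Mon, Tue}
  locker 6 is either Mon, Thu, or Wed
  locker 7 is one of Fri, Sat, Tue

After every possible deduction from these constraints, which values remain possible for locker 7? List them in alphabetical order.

Fri, Sat, Tue

The 7 variables together cover exactly {Fri, Mon, Sat, Sun, Thu, Tue, Wed} — 7 values for 7 variables — and Wed appears only in locker 6's list, so locker 6 = Wed.
Among the 6 still-open variables, Thu fits only locker 3 (and all 6 values in {Fri, Mon, Sat, Sun, Thu, Tue} must be used), so locker 3 = Thu.
No further eliminations apply; locker 7 can still be any of Fri, Sat, Tue.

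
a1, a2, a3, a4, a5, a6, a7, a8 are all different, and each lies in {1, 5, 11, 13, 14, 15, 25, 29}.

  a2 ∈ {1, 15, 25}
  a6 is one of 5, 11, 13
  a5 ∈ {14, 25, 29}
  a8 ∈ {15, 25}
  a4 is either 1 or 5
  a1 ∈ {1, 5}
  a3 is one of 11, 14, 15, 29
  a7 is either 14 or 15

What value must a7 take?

14

The 8 variables draw from only 8 values {1, 5, 11, 13, 14, 15, 25, 29}, so each is used; only a6 can be 13, hence a6 = 13.
The 7 still-open variables draw from only 7 values {1, 5, 11, 14, 15, 25, 29}, so each is used; only a3 can be 11, hence a3 = 11.
Among the 6 still-open variables, 29 fits only a5 (and all 6 values in {1, 5, 14, 15, 25, 29} must be used), so a5 = 29.
Among the 5 still-open variables, 14 fits only a7 (and all 5 values in {1, 5, 14, 15, 25} must be used), so a7 = 14.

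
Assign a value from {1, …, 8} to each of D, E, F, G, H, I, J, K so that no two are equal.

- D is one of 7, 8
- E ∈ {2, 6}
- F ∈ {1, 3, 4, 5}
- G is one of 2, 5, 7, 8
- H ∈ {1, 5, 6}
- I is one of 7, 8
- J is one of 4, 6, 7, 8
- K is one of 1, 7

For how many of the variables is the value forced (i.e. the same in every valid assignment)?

Among the 8 variables, 3 fits only F (and all 8 values in {1, 2, 3, 4, 5, 6, 7, 8} must be used), so F = 3.
The 7 still-open variables together cover exactly {1, 2, 4, 5, 6, 7, 8} — 7 values for 7 variables — and 4 appears only in J's list, so J = 4.
D and I between them cover only {7, 8} — a naked pair. Remove those values from G, K.
K has just one choice, so K = 1. Remove 1 from H.
Determined: F=3, J=4, K=1. The other variables each still have more than one consistent value. That makes 3.

3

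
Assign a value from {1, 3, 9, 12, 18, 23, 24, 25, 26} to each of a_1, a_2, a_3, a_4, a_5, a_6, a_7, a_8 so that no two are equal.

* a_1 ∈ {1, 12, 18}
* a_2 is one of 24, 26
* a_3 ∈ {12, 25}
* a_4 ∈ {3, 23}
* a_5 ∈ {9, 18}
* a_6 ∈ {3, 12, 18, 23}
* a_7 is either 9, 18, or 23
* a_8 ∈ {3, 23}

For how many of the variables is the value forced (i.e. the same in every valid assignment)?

3

The 2 variables a_4 and a_8 are confined to {3, 23}, which locks those values in; drop them from a_6, a_7.
a_5 and a_7 share exactly the 2 values {9, 18}; by pigeonhole those values go to them, so strike 9, 18 from a_1, a_6.
a_6 must be 12 (only option left). Eliminate 12 elsewhere: a_1, a_3.
a_1's domain is down to {1}, so a_1 = 1.
a_3 must be 25 (only option left).
Determined: a_1=1, a_3=25, a_6=12. The other variables each still have more than one consistent value. That makes 3.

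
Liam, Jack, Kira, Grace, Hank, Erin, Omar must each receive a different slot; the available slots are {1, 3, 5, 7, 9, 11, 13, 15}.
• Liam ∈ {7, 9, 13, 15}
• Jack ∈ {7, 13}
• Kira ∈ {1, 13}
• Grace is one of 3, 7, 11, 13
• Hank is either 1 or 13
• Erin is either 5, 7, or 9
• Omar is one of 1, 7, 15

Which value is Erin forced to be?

Kira and Hank between them cover only {1, 13} — a naked pair. Remove those values from Liam, Jack, Grace, Omar.
Jack's domain is down to {7}, so Jack = 7. Strike 7 from Liam, Grace, Erin, Omar.
Omar must be 15 (only option left). Strike 15 from Liam.
Liam's domain is down to {9}, so Liam = 9. Strike 9 from Erin.
So Erin = 5.

5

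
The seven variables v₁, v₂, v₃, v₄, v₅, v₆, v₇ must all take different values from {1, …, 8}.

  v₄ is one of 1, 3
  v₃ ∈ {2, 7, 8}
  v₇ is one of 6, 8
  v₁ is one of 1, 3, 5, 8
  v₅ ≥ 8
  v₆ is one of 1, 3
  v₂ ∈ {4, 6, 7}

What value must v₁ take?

5

v₅'s domain is down to {8}, so v₅ = 8. Remove 8 from v₁, v₃, v₇.
That leaves v₇ = 6. Eliminate 6 elsewhere: v₂.
The 2 variables v₄ and v₆ are confined to {1, 3}, which locks those values in; drop them from v₁.
So v₁ = 5.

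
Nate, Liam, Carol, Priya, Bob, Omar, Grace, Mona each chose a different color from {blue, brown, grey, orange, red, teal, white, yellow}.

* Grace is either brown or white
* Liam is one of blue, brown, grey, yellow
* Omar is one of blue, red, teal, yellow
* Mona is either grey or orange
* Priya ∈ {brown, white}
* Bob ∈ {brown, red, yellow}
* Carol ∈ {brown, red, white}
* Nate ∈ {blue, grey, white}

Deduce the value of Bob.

yellow

Among the 8 variables, orange fits only Mona (and all 8 values in {blue, brown, grey, orange, red, teal, white, yellow} must be used), so Mona = orange.
Among the 7 still-open variables, teal fits only Omar (and all 7 values in {blue, brown, grey, red, teal, white, yellow} must be used), so Omar = teal.
The 2 variables Priya and Grace are confined to {brown, white}, which locks those values in; drop them from Nate, Liam, Carol, Bob.
Carol has just one choice, so Carol = red. Remove red from Bob.
So Bob = yellow.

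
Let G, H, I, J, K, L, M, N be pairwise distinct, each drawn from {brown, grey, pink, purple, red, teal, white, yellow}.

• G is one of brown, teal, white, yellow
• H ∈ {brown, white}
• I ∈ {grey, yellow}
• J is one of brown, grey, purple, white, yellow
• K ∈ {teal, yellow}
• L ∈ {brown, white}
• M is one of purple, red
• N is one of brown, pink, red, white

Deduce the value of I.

The 8 variables draw from only 8 values {brown, grey, pink, purple, red, teal, white, yellow}, so each is used; only N can be pink, hence N = pink.
Among the 7 still-open variables, red fits only M (and all 7 values in {brown, grey, purple, red, teal, white, yellow} must be used), so M = red.
The 6 still-open variables draw from only 6 values {brown, grey, purple, teal, white, yellow}, so each is used; only J can be purple, hence J = purple.
The 5 still-open variables draw from only 5 values {brown, grey, teal, white, yellow}, so each is used; only I can be grey, hence I = grey.

grey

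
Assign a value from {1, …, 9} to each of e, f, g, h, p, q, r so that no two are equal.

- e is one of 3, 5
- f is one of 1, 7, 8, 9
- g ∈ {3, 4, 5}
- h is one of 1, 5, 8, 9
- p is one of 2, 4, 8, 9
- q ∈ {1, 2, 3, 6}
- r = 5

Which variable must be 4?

g

r has just one choice, so r = 5. Strike 5 from e, g, h.
That leaves e = 3. Strike 3 from g, q.
So 4 goes to g.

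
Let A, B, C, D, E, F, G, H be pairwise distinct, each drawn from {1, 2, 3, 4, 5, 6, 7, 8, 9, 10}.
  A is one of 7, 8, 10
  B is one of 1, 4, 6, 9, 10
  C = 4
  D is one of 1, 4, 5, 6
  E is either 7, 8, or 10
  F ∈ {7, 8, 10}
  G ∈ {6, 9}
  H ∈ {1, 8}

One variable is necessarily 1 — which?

H

C has just one choice, so C = 4. Remove 4 from B, D.
Among the 7 still-open variables, 5 fits only D (and all 7 values in {1, 5, 6, 7, 8, 9, 10} must be used), so D = 5.
A, E, F between them cover only {7, 8, 10} — a naked triple. Remove those values from B, H.
So 1 goes to H.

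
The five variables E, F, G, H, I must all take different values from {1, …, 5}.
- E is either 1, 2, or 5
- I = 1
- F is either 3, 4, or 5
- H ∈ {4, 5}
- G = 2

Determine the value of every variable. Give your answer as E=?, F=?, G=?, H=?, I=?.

E=5, F=3, G=2, H=4, I=1

G's domain is down to {2}, so G = 2. Eliminate 2 elsewhere: E.
That leaves I = 1. Strike 1 from E.
E must be 5 (only option left). So F, H can't be 5.
H has just one choice, so H = 4. So F can't be 4.
F must be 3 (only option left).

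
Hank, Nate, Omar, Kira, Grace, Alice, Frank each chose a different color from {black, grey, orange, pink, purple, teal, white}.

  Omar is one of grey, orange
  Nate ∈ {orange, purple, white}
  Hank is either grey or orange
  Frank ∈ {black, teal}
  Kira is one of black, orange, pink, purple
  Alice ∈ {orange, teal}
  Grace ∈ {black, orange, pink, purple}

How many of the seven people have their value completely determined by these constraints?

3

The 7 variables draw from only 7 values {black, grey, orange, pink, purple, teal, white}, so each is used; only Nate can be white, hence Nate = white.
Hank and Omar between them cover only {grey, orange} — a naked pair. Remove those values from Kira, Grace, Alice.
That leaves Alice = teal. So Frank can't be teal.
Frank has just one choice, so Frank = black. Remove black from Kira, Grace.
Determined: Nate=white, Alice=teal, Frank=black. The other people each still have more than one consistent value. That makes 3.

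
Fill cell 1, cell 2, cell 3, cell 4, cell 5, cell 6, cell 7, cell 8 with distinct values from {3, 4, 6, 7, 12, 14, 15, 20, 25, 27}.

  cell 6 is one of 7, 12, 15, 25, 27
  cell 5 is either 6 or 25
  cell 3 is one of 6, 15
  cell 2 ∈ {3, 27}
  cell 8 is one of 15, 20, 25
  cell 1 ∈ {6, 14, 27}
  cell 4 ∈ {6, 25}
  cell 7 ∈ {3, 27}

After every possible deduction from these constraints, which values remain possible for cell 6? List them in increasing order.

The 2 variables cell 2 and cell 7 are confined to {3, 27}, which locks those values in; drop them from cell 1, cell 6.
cell 4 and cell 5 between them cover only {6, 25} — a naked pair. Remove those values from cell 1, cell 3, cell 6, cell 8.
cell 1's domain is down to {14}, so cell 1 = 14.
cell 3's domain is down to {15}, so cell 3 = 15. Eliminate 15 elsewhere: cell 6, cell 8.
cell 8's domain is down to {20}, so cell 8 = 20.
No further eliminations apply; cell 6 can still be any of 7, 12.

7, 12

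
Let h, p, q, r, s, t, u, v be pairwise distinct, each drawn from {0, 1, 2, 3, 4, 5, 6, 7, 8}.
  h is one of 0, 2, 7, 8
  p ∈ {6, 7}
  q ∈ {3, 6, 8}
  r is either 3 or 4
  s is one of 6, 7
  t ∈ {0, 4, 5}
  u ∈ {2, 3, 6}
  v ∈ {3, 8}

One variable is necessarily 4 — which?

The 8 variables together cover exactly {0, 2, 3, 4, 5, 6, 7, 8} — 8 values for 8 variables — and 5 appears only in t's list, so t = 5.
Among the 7 still-open variables, 0 fits only h (and all 7 values in {0, 2, 3, 4, 6, 7, 8} must be used), so h = 0.
The 6 still-open variables draw from only 6 values {2, 3, 4, 6, 7, 8}, so each is used; only u can be 2, hence u = 2.
The 5 still-open variables together cover exactly {3, 4, 6, 7, 8} — 5 values for 5 variables — and 4 appears only in r's list, so r = 4.

r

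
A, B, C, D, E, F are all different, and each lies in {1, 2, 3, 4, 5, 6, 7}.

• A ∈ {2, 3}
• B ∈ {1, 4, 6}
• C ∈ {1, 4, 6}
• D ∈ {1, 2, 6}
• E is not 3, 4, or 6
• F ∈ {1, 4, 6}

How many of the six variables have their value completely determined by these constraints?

2

B, C, F between them cover only {1, 4, 6} — a naked triple. Remove those values from D, E.
D must be 2 (only option left). Strike 2 from A, E.
A has just one choice, so A = 3.
Determined: A=3, D=2. The other variables each still have more than one consistent value. That makes 2.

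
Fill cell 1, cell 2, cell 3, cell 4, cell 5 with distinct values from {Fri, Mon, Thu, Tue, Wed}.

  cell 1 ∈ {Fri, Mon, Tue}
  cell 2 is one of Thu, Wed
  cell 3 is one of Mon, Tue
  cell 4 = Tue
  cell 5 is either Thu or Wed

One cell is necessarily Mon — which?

cell 4's domain is down to {Tue}, so cell 4 = Tue. So cell 1, cell 3 can't be Tue.
So Mon goes to cell 3.

cell 3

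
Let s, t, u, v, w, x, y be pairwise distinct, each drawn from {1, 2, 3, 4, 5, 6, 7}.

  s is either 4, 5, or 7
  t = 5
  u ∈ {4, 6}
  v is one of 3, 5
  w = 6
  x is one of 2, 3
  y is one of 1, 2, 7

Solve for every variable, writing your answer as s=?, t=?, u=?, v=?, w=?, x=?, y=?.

t has just one choice, so t = 5. Eliminate 5 elsewhere: s, v.
v has just one choice, so v = 3. Remove 3 from x.
w's domain is down to {6}, so w = 6. Strike 6 from u.
x must be 2 (only option left). Eliminate 2 elsewhere: y.
u must be 4 (only option left). Strike 4 from s.
s's domain is down to {7}, so s = 7. So y can't be 7.
y's domain is down to {1}, so y = 1.

s=7, t=5, u=4, v=3, w=6, x=2, y=1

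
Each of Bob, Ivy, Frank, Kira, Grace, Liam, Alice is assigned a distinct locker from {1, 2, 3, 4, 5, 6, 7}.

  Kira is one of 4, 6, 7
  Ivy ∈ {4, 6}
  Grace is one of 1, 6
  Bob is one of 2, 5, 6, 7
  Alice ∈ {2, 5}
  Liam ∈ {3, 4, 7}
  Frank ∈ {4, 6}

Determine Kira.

7

The 7 variables draw from only 7 values {1, 2, 3, 4, 5, 6, 7}, so each is used; only Grace can be 1, hence Grace = 1.
The 6 still-open variables together cover exactly {2, 3, 4, 5, 6, 7} — 6 values for 6 variables — and 3 appears only in Liam's list, so Liam = 3.
The 2 variables Ivy and Frank are confined to {4, 6}, which locks those values in; drop them from Bob, Kira.
So Kira = 7.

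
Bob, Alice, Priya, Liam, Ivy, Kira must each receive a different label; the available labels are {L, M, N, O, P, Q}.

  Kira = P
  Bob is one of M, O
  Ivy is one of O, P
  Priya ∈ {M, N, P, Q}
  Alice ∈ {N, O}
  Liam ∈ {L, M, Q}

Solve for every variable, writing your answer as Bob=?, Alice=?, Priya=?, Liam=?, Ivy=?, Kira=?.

Kira must be P (only option left). Eliminate P elsewhere: Priya, Ivy.
Ivy has just one choice, so Ivy = O. Strike O from Bob, Alice.
Bob's domain is down to {M}, so Bob = M. Remove M from Priya, Liam.
That leaves Alice = N. Strike N from Priya.
Priya must be Q (only option left). Eliminate Q elsewhere: Liam.
Liam's domain is down to {L}, so Liam = L.

Bob=M, Alice=N, Priya=Q, Liam=L, Ivy=O, Kira=P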